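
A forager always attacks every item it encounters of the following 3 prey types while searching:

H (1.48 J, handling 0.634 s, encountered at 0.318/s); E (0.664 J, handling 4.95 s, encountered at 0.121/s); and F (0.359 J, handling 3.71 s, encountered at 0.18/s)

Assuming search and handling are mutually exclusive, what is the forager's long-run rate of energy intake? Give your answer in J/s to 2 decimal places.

R = (0.318×1.48 + 0.121×0.664 + 0.18×0.359) / (1 + 0.318×0.634 + 0.121×4.95 + 0.18×3.71) = 0.6156/2.468 = 0.2494 J/s.

0.25 J/s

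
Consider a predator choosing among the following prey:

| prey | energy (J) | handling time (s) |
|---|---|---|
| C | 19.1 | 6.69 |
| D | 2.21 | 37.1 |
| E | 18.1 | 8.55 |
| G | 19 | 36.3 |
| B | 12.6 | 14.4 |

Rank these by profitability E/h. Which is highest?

Profitability E/h (J/s): C = 19.1/6.69 = 2.86, D = 2.21/37.1 = 0.0596, E = 18.1/8.55 = 2.12, G = 19/36.3 = 0.523, B = 12.6/14.4 = 0.875.
Ranked: C > E > B > G > D.

C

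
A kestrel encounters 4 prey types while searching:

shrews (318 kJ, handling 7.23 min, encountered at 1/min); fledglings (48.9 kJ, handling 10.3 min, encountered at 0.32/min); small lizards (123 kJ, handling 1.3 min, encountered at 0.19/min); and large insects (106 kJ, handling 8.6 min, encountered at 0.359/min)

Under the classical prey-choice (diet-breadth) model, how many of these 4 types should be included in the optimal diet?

2

Profitabilities (E/h, kJ/min): small lizards 94.6, shrews 44, large insects 12.3, fledglings 4.75. Add prey in this order while the next type's profitability exceeds the intake rate on those already taken.
Rate on top 1: 18.74. shrews: 44 > 18.74 → include.
Rate on top 2: 40.27. large insects: 12.3 < 40.27 → exclude; stop.
Optimal diet: small lizards, shrews — 2 of 4 types.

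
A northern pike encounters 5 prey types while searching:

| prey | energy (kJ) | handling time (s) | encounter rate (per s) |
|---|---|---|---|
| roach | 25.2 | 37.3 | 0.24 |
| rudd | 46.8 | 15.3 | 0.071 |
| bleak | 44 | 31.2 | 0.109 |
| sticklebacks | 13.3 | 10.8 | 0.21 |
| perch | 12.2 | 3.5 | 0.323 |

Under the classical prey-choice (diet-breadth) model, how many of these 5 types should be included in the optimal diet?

2

Rank by E/h (kJ/s): perch 3.49, rudd 3.06, bleak 1.41, sticklebacks 1.23, roach 0.676. Include each in turn until the next type's E/h falls below the running intake rate.
Rate on top 1: 1.85. rudd: 3.06 > 1.85 → include.
Rate on top 2: 2.258. bleak: 1.41 < 2.258 → exclude; stop.
Optimal diet: perch, rudd — 2 of 5 types.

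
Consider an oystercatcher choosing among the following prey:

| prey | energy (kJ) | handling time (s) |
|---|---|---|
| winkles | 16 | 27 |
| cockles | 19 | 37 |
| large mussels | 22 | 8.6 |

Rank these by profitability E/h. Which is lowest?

In descending order of E/h:
large mussels: 22/8.6 = 2.56 kJ/s
winkles: 16/27 = 0.593 kJ/s
cockles: 19/37 = 0.514 kJ/s

cockles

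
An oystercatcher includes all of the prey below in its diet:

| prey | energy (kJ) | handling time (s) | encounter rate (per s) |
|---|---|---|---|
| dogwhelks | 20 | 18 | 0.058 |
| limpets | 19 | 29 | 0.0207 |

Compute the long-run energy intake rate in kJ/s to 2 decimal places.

R = (0.058×20 + 0.0207×19) / (1 + 0.058×18 + 0.0207×29) = 1.553/2.644 = 0.5874 kJ/s.

0.59 kJ/s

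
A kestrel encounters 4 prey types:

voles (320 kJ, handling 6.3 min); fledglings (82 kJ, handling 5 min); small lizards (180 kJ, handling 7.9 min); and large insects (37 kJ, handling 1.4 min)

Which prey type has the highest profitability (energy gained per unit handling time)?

voles

In descending order of E/h:
voles: 320/6.3 = 50.8 kJ/min
large insects: 37/1.4 = 26.4 kJ/min
small lizards: 180/7.9 = 22.8 kJ/min
fledglings: 82/5 = 16.4 kJ/min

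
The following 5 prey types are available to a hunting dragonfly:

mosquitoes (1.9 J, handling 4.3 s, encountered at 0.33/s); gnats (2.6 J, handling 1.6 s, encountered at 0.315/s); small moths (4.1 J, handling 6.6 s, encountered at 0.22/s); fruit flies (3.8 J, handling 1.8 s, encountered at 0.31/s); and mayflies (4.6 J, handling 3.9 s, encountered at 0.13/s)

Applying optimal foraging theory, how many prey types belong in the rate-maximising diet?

3

Rank by E/h (J/s): fruit flies 2.11, gnats 1.62, mayflies 1.18, small moths 0.621, mosquitoes 0.442. Include each in turn until the next type's E/h falls below the running intake rate.
Rate on top 1: 0.7561. gnats: 1.62 > 0.7561 → include.
Rate on top 2: 0.9685. mayflies: 1.18 > 0.9685 → include.
Rate on top 3: 1.01. small moths: 0.621 < 1.01 → exclude; stop.
Optimal diet: fruit flies, gnats, mayflies — 3 of 5 types.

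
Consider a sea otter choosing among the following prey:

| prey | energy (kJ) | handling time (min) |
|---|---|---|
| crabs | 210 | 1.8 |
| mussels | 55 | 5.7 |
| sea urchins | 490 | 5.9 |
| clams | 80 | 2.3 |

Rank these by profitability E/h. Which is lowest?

mussels

In descending order of E/h:
crabs: 210/1.8 = 117 kJ/min
sea urchins: 490/5.9 = 83.1 kJ/min
clams: 80/2.3 = 34.8 kJ/min
mussels: 55/5.7 = 9.65 kJ/min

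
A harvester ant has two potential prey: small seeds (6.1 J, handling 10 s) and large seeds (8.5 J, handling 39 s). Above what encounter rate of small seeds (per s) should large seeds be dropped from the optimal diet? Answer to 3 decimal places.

The zero-one rule: include large seeds iff E₂/h₂ > λE₁/(1+λh₁). Equality gives the switch point.
λE₁h₂ = E₂ + λE₂h₁ ⇒ λ = E₂/(E₁h₂ − E₂h₁) = 8.5/(237.9 − 85) = 0.05559 per s.

0.056 per s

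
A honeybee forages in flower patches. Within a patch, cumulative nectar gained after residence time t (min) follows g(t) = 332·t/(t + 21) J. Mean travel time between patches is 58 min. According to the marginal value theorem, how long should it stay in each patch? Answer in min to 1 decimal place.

By the marginal value theorem, leave when the instantaneous gain rate g'(t) equals the habitat-wide average g(t)/(T + t).
g'(t) = 332·21/(t + 21)². Setting 332·21/(t+21)² = 332t/[(t+21)(58+t)] gives 21(58+t) = t(t+21), so t² = 21×58 = 1218.
t* = √1218 = 34.9 min.

34.9 min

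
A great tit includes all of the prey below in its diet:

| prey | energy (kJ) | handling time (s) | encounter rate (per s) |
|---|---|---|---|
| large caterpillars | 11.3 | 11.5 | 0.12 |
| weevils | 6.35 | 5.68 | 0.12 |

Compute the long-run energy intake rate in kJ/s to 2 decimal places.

0.69 kJ/s

R = Σλ_iE_i / (1 + Σλ_ih_i)
Numerator: 0.12×11.3 + 0.12×6.35 = 2.118
Denominator: 1 + 0.12×11.5 + 0.12×5.68 = 3.062
R = 2.118/3.062 = 0.6918 kJ/s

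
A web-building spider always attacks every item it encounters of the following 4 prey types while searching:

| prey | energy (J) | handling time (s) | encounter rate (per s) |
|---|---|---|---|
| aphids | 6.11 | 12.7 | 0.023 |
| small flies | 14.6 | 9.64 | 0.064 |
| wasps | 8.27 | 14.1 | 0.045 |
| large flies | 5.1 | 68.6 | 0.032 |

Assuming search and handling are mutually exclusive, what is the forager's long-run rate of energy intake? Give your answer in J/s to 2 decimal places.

R = (0.023×6.11 + 0.064×14.6 + 0.045×8.27 + 0.032×5.1) / (1 + 0.023×12.7 + 0.064×9.64 + 0.045×14.1 + 0.032×68.6) = 1.61/4.739 = 0.3398 J/s.

0.34 J/s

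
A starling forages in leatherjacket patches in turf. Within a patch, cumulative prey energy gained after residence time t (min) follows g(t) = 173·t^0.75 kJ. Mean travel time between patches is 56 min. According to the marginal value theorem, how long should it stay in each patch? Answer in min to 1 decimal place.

168.0 min

By the marginal value theorem, leave when the instantaneous gain rate g'(t) equals the habitat-wide average g(t)/(T + t).
g'(t) = 0.75·173·t^-0.25. Setting 0.75·173·t^-0.25 = 173·t^0.75/(56+t) gives 0.75(56+t) = t, so 0.25·t = 0.75×56.
t* = 0.75×56/0.25 = 168 min.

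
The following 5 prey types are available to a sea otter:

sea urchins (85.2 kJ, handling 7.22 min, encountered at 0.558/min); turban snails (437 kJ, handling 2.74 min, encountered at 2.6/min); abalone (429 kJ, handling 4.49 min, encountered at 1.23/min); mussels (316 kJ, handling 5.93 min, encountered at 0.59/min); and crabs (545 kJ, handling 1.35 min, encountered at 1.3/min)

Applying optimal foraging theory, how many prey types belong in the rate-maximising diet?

1

E/h in descending order: crabs 404, turban snails 159, abalone 95.5, mussels 53.3, sea urchins 11.8 kJ/min. The optimal diet is the largest prefix of this list for which every included type satisfies E_i/h_i > R on the types above it.
Rate on top 1: 257.2. turban snails: 159 < 257.2 → exclude; stop.
Optimal diet: crabs — 1 of 5 types.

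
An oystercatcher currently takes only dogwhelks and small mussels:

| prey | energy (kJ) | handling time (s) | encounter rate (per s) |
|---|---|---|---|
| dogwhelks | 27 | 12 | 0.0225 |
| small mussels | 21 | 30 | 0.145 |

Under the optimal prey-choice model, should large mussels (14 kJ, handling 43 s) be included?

Intake rate on the current diet: R = (0.0225×27 + 0.145×21) / (1 + 0.0225×12 + 0.145×30) = 3.652/5.62 = 0.6499 kJ/s.
Profitability of large mussels: 14/43 = 0.3256 kJ/s.
Since 0.3256 < R, time spent handling large mussels is better spent searching.

No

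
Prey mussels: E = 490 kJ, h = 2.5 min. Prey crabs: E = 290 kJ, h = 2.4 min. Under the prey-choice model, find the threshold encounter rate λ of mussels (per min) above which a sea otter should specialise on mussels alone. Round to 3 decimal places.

Drop crabs once their profitability E₂/h₂ falls below the rate achievable on mussels alone: E₂/h₂ = λE₁/(1 + λh₁).
Solve for λ: λE₁h₂ = E₂(1 + λh₁) → λ(E₁h₂ − E₂h₁) = E₂ → λ = E₂/(E₁h₂ − E₂h₁).
λ = 290/(490×2.4 − 290×2.5) = 290/451 = 0.643 per min.

0.643 per min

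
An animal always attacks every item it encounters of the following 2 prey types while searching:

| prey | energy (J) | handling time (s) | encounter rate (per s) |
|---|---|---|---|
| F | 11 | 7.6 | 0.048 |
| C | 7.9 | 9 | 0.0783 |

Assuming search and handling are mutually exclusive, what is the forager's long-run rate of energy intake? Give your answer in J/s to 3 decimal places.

R = Σλ_iE_i / (1 + Σλ_ih_i)
Numerator: 0.048×11 + 0.0783×7.9 = 1.147
Denominator: 1 + 0.048×7.6 + 0.0783×9 = 2.07
R = 1.147/2.07 = 0.554 J/s

0.554 J/s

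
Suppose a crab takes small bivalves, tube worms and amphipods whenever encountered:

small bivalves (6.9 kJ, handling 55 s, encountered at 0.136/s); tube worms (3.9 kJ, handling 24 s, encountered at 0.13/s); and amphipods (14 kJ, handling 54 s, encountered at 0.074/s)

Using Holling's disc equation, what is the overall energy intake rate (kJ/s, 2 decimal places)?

Energy encountered per unit search time: 0.136×6.9 + 0.13×3.9 + 0.074×14 = 2.481 kJ/s.
Handling time per unit search time: 0.136×55 + 0.13×24 + 0.074×54 = 14.6.
Rate = 2.481/(1 + 14.6) = 0.1591 kJ/s.

0.16 kJ/s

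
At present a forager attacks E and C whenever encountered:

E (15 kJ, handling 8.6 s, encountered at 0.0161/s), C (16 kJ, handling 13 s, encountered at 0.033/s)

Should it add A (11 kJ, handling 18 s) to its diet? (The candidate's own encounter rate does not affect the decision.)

On E and C alone, R = ΣλE/(1+Σλh) = 0.7695/1.567 = 0.4909 kJ/s.
Profitability of A: 11/18 = 0.6111 kJ/s.
Since 0.6111 > R, including A increases the long-run rate.

Yes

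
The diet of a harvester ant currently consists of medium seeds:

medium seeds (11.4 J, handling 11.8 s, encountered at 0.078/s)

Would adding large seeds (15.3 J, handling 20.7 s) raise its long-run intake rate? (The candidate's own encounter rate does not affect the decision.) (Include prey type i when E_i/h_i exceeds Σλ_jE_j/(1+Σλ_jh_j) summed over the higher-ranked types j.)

Current rate: (0.078×11.4)/(1 + 0.078×11.8) = 0.463 J/s.
large seeds: E/h = 15.3/20.7 = 0.7391 J/s.
Since 0.7391 > R, including large seeds increases the long-run rate.

Yes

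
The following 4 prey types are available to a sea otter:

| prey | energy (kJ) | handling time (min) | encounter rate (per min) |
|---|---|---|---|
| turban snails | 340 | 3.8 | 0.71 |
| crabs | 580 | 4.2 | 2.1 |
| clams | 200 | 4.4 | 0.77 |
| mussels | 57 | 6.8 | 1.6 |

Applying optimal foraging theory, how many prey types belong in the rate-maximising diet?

Rank by E/h (kJ/min): crabs 138, turban snails 89.5, clams 45.5, mussels 8.38. Include each in turn until the next type's E/h falls below the running intake rate.
Rate on top 1: 124. turban snails: 89.5 < 124 → exclude; stop.
Optimal diet: crabs — 1 of 4 types.

1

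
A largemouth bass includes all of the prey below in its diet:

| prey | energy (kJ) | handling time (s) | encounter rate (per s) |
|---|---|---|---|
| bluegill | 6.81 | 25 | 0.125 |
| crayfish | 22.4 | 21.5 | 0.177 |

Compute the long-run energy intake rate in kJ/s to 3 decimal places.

Energy encountered per unit search time: 0.125×6.81 + 0.177×22.4 = 4.816 kJ/s.
Handling time per unit search time: 0.125×25 + 0.177×21.5 = 6.931.
Rate = 4.816/(1 + 6.931) = 0.6073 kJ/s.

0.607 kJ/s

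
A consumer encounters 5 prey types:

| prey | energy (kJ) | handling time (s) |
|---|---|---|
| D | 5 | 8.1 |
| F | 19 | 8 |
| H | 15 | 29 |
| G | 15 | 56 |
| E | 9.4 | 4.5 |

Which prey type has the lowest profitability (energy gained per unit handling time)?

Profitability E/h (kJ/s): D = 5/8.1 = 0.617, F = 19/8 = 2.38, H = 15/29 = 0.517, G = 15/56 = 0.268, E = 9.4/4.5 = 2.09.
Ranked: F > E > D > H > G.

G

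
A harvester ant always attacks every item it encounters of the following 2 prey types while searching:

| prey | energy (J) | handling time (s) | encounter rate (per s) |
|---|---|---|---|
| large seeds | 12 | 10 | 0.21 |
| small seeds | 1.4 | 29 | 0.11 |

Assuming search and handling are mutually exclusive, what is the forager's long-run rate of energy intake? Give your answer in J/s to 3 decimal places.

R = Σλ_iE_i / (1 + Σλ_ih_i)
Numerator: 0.21×12 + 0.11×1.4 = 2.674
Denominator: 1 + 0.21×10 + 0.11×29 = 6.29
R = 2.674/6.29 = 0.4251 J/s

0.425 J/s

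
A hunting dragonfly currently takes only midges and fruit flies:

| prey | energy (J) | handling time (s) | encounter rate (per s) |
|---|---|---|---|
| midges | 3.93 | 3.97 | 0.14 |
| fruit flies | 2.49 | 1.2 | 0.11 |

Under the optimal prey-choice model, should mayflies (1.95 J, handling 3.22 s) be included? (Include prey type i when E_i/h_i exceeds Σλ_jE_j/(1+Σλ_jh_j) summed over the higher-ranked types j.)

Current rate: (0.14×3.93 + 0.11×2.49)/(1 + 0.14×3.97 + 0.11×1.2) = 0.4883 J/s.
Profitability of mayflies: 1.95/3.22 = 0.6056 J/s.
0.6056 > 0.4883, so adding mayflies raises the average — include it.

Yes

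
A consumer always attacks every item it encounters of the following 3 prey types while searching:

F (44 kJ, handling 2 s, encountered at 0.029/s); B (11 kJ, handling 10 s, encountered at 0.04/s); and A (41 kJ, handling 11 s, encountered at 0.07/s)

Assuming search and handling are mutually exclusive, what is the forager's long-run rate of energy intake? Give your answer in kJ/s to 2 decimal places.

2.06 kJ/s

R = (0.029×44 + 0.04×11 + 0.07×41) / (1 + 0.029×2 + 0.04×10 + 0.07×11) = 4.586/2.228 = 2.058 kJ/s.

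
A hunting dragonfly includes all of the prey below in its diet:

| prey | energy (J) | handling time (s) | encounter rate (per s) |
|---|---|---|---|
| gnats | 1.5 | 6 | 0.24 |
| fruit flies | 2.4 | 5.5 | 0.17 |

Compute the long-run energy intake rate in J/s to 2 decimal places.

Energy encountered per unit search time: 0.24×1.5 + 0.17×2.4 = 0.768 J/s.
Handling time per unit search time: 0.24×6 + 0.17×5.5 = 2.375.
Rate = 0.768/(1 + 2.375) = 0.2276 J/s.

0.23 J/s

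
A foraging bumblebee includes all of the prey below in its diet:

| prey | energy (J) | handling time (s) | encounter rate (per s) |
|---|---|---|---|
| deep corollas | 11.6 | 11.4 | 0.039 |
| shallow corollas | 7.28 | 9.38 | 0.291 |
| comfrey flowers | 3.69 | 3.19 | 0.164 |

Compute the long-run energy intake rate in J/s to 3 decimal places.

Energy encountered per unit search time: 0.039×11.6 + 0.291×7.28 + 0.164×3.69 = 3.176 J/s.
Handling time per unit search time: 0.039×11.4 + 0.291×9.38 + 0.164×3.19 = 3.697.
Rate = 3.176/(1 + 3.697) = 0.6761 J/s.

0.676 J/s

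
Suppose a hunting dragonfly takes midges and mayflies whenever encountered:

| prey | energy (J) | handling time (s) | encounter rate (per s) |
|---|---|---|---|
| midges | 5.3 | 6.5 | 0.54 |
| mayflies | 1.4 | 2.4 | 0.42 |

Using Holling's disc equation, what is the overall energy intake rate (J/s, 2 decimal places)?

0.63 J/s

R = (0.54×5.3 + 0.42×1.4) / (1 + 0.54×6.5 + 0.42×2.4) = 3.45/5.518 = 0.6252 J/s.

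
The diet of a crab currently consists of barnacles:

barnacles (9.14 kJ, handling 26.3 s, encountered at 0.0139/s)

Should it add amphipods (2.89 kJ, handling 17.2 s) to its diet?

Yes

On barnacles alone, R = ΣλE/(1+Σλh) = 0.127/1.366 = 0.09304 kJ/s.
amphipods: E/h = 2.89/17.2 = 0.168 kJ/s.
Since 0.168 > R, including amphipods increases the long-run rate.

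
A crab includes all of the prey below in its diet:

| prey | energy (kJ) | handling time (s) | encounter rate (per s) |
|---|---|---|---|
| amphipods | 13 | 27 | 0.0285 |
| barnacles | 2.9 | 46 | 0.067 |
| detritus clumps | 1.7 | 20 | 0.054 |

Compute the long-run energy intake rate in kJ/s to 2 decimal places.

R = (0.0285×13 + 0.067×2.9 + 0.054×1.7) / (1 + 0.0285×27 + 0.067×46 + 0.054×20) = 0.6566/5.932 = 0.1107 kJ/s.

0.11 kJ/s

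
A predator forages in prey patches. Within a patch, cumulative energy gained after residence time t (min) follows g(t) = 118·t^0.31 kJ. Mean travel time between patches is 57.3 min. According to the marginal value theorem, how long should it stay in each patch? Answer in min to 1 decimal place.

Maximise g(t)/(T+t): set derivative to zero → g'(t)(T+t) = g(t).
g'(t) = 0.31·118·t^-0.69. Setting 0.31·118·t^-0.69 = 118·t^0.31/(57.3+t) gives 0.31(57.3+t) = t, so 0.69·t = 0.31×57.3.
t* = 0.31×57.3/0.69 = 25.74 min.

25.7 min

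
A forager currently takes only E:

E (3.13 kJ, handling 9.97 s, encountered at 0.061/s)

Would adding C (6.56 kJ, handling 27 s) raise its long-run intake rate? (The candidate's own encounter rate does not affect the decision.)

On E alone, R = ΣλE/(1+Σλh) = 0.1909/1.608 = 0.1187 kJ/s.
Profitability of C: 6.56/27 = 0.243 kJ/s.
0.243 > 0.1187, so adding C raises the average — include it.

Yes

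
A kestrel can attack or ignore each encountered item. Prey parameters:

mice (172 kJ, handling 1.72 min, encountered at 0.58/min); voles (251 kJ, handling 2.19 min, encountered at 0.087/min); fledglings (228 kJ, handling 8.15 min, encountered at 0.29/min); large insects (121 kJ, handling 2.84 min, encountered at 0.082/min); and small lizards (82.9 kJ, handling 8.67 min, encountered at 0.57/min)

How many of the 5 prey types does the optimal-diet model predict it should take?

E/h in descending order: voles 115, mice 100, large insects 42.6, fledglings 28, small lizards 9.56 kJ/min. The optimal diet is the largest prefix of this list for which every included type satisfies E_i/h_i > R on the types above it.
Rate on top 1: 18.34. mice: 100 > 18.34 → include.
Rate on top 2: 55.57. large insects: 42.6 < 55.57 → exclude; stop.
Optimal diet: voles, mice — 2 of 5 types.

2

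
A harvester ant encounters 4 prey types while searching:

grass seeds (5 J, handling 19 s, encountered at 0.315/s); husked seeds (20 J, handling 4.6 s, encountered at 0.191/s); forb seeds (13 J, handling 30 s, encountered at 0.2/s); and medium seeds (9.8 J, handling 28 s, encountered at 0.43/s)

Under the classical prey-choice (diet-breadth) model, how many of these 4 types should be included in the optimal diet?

E/h in descending order: husked seeds 4.35, forb seeds 0.433, medium seeds 0.35, grass seeds 0.263 J/s. The optimal diet is the largest prefix of this list for which every included type satisfies E_i/h_i > R on the types above it.
Rate on top 1: 2.033. forb seeds: 0.433 < 2.033 → exclude; stop.
Optimal diet: husked seeds — 1 of 4 types.

1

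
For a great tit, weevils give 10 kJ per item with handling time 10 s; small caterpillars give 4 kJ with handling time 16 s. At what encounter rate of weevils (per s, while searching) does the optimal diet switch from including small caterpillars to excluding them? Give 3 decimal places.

At the threshold, the rate on weevils alone equals the profitability of small caterpillars: λ·10/(1 + λ·10) = 4/16 = 0.25.
Rearranging, λ(10 − 0.25×10) = 0.25, so λ = 0.25/7.5 = 0.03333 per s.

0.033 per s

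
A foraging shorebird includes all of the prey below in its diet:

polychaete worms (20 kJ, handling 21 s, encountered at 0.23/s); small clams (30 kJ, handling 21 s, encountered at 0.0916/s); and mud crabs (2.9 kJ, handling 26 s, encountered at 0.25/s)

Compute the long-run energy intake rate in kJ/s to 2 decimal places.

0.57 kJ/s

Energy encountered per unit search time: 0.23×20 + 0.0916×30 + 0.25×2.9 = 8.073 kJ/s.
Handling time per unit search time: 0.23×21 + 0.0916×21 + 0.25×26 = 13.25.
Rate = 8.073/(1 + 13.25) = 0.5664 kJ/s.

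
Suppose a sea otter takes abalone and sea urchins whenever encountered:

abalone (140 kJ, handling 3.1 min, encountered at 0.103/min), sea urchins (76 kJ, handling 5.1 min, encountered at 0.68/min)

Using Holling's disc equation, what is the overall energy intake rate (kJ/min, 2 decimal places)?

13.81 kJ/min

R = (0.103×140 + 0.68×76) / (1 + 0.103×3.1 + 0.68×5.1) = 66.1/4.787 = 13.81 kJ/min.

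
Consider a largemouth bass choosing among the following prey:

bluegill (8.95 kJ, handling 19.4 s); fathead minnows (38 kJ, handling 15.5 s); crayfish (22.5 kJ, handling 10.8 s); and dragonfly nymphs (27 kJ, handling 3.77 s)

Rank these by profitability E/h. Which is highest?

dragonfly nymphs

Profitability E/h (kJ/s): bluegill = 8.95/19.4 = 0.461, fathead minnows = 38/15.5 = 2.45, crayfish = 22.5/10.8 = 2.08, dragonfly nymphs = 27/3.77 = 7.16.
Ranked: dragonfly nymphs > fathead minnows > crayfish > bluegill.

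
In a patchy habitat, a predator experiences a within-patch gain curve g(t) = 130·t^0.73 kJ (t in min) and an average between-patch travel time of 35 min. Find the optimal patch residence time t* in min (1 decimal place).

94.6 min

Optimal t* satisfies g'(t*) = g(t*)/(T + t*).
g'(t) = 0.73·130·t^-0.27. Setting 0.73·130·t^-0.27 = 130·t^0.73/(35+t) gives 0.73(35+t) = t, so 0.27·t = 0.73×35.
t* = 0.73×35/0.27 = 94.63 min.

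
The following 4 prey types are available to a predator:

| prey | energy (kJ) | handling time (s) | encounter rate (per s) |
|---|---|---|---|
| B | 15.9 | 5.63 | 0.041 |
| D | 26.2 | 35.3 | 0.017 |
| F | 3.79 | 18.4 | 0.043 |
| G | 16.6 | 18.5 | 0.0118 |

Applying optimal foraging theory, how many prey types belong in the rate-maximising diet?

E/h in descending order: B 2.82, G 0.897, D 0.742, F 0.206 kJ/s. The optimal diet is the largest prefix of this list for which every included type satisfies E_i/h_i > R on the types above it.
Rate on top 1: 0.5296. G: 0.897 > 0.5296 → include.
Rate on top 2: 0.585. D: 0.742 > 0.585 → include.
Rate on top 3: 0.6311. F: 0.206 < 0.6311 → exclude; stop.
Optimal diet: B, G, D — 3 of 4 types.

3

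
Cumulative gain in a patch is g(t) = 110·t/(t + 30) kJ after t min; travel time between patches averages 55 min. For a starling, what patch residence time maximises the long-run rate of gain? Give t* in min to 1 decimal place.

By the marginal value theorem, leave when the instantaneous gain rate g'(t) equals the habitat-wide average g(t)/(T + t).
g'(t) = 110·30/(t + 30)². Setting 110·30/(t+30)² = 110t/[(t+30)(55+t)] gives 30(55+t) = t(t+30), so t² = 30×55 = 1650.
t* = √1650 = 40.62 min.

40.6 min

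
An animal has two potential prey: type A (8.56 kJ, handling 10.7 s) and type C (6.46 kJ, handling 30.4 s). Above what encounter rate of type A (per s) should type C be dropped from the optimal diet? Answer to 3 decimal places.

0.034 per s

The zero-one rule: include type C iff E₂/h₂ > λE₁/(1+λh₁). Equality gives the switch point.
λE₁h₂ = E₂ + λE₂h₁ ⇒ λ = E₂/(E₁h₂ − E₂h₁) = 6.46/(260.2 − 69.12) = 0.0338 per s.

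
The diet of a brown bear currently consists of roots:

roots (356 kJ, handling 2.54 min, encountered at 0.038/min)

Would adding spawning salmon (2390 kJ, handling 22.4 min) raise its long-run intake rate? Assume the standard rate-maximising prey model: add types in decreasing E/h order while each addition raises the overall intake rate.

Yes

Current rate: (0.038×356)/(1 + 0.038×2.54) = 12.34 kJ/min.
Profitability of spawning salmon: 2390/22.4 = 106.7 kJ/min.
106.7 > 12.34, so adding spawning salmon raises the average — include it.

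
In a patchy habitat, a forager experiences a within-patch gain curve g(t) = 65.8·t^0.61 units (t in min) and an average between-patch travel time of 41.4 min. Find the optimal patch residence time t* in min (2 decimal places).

64.75 min

Maximise g(t)/(T+t): set derivative to zero → g'(t)(T+t) = g(t).
g'(t) = 0.61·65.8·t^-0.39. Setting 0.61·65.8·t^-0.39 = 65.8·t^0.61/(41.4+t) gives 0.61(41.4+t) = t, so 0.39·t = 0.61×41.4.
t* = 0.61×41.4/0.39 = 64.75 min.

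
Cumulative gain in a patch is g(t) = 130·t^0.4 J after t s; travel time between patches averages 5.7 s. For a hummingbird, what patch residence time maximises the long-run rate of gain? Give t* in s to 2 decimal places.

Optimal t* satisfies g'(t*) = g(t*)/(T + t*).
g'(t) = 0.4·130·t^-0.6. Setting 0.4·130·t^-0.6 = 130·t^0.4/(5.7+t) gives 0.4(5.7+t) = t, so 0.60·t = 0.4×5.7.
t* = 0.4×5.7/0.60 = 3.8 s.

3.80 s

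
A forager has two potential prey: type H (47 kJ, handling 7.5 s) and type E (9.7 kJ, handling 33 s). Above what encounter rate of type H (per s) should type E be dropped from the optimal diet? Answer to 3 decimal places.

At the threshold, the rate on type H alone equals the profitability of type E: λ·47/(1 + λ·7.5) = 9.7/33 = 0.2939.
Rearranging, λ(47 − 0.2939×7.5) = 0.2939, so λ = 0.2939/44.8 = 0.006562 per s.

0.007 per s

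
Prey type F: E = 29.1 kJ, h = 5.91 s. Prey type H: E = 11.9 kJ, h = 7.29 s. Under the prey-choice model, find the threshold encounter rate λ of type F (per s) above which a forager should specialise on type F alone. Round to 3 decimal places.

0.084 per s

The zero-one rule: include type H iff E₂/h₂ > λE₁/(1+λh₁). Equality gives the switch point.
λE₁h₂ = E₂ + λE₂h₁ ⇒ λ = E₂/(E₁h₂ − E₂h₁) = 11.9/(212.1 − 70.33) = 0.08392 per s.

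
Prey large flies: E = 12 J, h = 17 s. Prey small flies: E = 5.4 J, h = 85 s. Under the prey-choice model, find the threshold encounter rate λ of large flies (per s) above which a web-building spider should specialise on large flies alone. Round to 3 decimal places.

Drop small flies once their profitability E₂/h₂ falls below the rate achievable on large flies alone: E₂/h₂ = λE₁/(1 + λh₁).
Solve for λ: λE₁h₂ = E₂(1 + λh₁) → λ(E₁h₂ − E₂h₁) = E₂ → λ = E₂/(E₁h₂ − E₂h₁).
λ = 5.4/(12×85 − 5.4×17) = 5.4/928.2 = 0.005818 per s.

0.006 per s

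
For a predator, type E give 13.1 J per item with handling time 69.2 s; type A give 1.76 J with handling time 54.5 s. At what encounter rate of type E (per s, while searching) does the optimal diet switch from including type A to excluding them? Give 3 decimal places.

0.003 per s

The zero-one rule: include type A iff E₂/h₂ > λE₁/(1+λh₁). Equality gives the switch point.
λE₁h₂ = E₂ + λE₂h₁ ⇒ λ = E₂/(E₁h₂ − E₂h₁) = 1.76/(713.9 − 121.8) = 0.002972 per s.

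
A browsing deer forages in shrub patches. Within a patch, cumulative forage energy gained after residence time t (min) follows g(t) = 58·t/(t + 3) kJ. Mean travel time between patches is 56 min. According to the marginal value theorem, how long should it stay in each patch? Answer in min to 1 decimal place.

Optimal t* satisfies g'(t*) = g(t*)/(T + t*).
g'(t) = 58·3/(t + 3)². Setting 58·3/(t+3)² = 58t/[(t+3)(56+t)] gives 3(56+t) = t(t+3), so t² = 3×56 = 168.
t* = √168 = 12.96 min.

13.0 min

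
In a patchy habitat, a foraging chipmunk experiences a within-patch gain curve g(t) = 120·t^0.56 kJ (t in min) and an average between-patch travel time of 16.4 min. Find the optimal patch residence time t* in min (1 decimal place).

20.9 min

Maximise g(t)/(T+t): set derivative to zero → g'(t)(T+t) = g(t).
g'(t) = 0.56·120·t^-0.44. Setting 0.56·120·t^-0.44 = 120·t^0.56/(16.4+t) gives 0.56(16.4+t) = t, so 0.44·t = 0.56×16.4.
t* = 0.56×16.4/0.44 = 20.87 min.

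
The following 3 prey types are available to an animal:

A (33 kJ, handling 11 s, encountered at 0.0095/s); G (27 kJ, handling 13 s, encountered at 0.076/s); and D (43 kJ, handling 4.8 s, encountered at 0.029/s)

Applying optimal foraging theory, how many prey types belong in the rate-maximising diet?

Rank by E/h (kJ/s): D 8.96, A 3, G 2.08. Include each in turn until the next type's E/h falls below the running intake rate.
Rate on top 1: 1.095. A: 3 > 1.095 → include.
Rate on top 2: 1.255. G: 2.08 > 1.255 → include.
Optimal diet: D, A, G — 3 of 3 types.

3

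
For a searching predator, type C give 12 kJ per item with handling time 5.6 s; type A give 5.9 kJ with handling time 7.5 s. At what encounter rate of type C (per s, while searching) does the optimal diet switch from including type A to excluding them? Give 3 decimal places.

Drop type A once their profitability E₂/h₂ falls below the rate achievable on type C alone: E₂/h₂ = λE₁/(1 + λh₁).
Solve for λ: λE₁h₂ = E₂(1 + λh₁) → λ(E₁h₂ − E₂h₁) = E₂ → λ = E₂/(E₁h₂ − E₂h₁).
λ = 5.9/(12×7.5 − 5.9×5.6) = 5.9/56.96 = 0.1036 per s.

0.104 per s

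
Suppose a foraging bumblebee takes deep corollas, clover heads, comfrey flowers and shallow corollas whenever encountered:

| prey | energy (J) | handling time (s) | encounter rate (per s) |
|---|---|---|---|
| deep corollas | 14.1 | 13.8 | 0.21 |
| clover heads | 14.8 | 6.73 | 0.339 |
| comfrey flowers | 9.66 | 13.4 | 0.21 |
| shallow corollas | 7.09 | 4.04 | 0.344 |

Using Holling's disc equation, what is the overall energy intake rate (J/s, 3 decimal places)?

Energy encountered per unit search time: 0.21×14.1 + 0.339×14.8 + 0.21×9.66 + 0.344×7.09 = 12.45 J/s.
Handling time per unit search time: 0.21×13.8 + 0.339×6.73 + 0.21×13.4 + 0.344×4.04 = 9.383.
Rate = 12.45/(1 + 9.383) = 1.199 J/s.

1.199 J/s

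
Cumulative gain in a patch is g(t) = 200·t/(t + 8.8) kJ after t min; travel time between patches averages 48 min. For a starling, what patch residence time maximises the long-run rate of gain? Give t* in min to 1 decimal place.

Maximise g(t)/(T+t): set derivative to zero → g'(t)(T+t) = g(t).
g'(t) = 200·8.8/(t + 8.8)². Setting 200·8.8/(t+8.8)² = 200t/[(t+8.8)(48+t)] gives 8.8(48+t) = t(t+8.8), so t² = 8.8×48 = 422.4.
t* = √422.4 = 20.55 min.

20.6 min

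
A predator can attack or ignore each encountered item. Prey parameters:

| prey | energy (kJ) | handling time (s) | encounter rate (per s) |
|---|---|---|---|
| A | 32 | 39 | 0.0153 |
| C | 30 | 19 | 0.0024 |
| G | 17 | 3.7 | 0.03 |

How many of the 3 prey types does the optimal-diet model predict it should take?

Profitabilities (E/h, kJ/s): G 4.59, C 1.58, A 0.821. Add prey in this order while the next type's profitability exceeds the intake rate on those already taken.
Rate on top 1: 0.459. C: 1.58 > 0.459 → include.
Rate on top 2: 0.5032. A: 0.821 > 0.5032 → include.
Optimal diet: G, C, A — 3 of 3 types.

3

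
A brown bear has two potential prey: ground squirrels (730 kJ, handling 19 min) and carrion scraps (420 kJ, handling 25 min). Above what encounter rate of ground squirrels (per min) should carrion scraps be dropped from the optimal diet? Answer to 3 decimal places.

Drop carrion scraps once their profitability E₂/h₂ falls below the rate achievable on ground squirrels alone: E₂/h₂ = λE₁/(1 + λh₁).
Solve for λ: λE₁h₂ = E₂(1 + λh₁) → λ(E₁h₂ − E₂h₁) = E₂ → λ = E₂/(E₁h₂ − E₂h₁).
λ = 420/(730×25 − 420×19) = 420/1.027e+04 = 0.0409 per min.

0.041 per min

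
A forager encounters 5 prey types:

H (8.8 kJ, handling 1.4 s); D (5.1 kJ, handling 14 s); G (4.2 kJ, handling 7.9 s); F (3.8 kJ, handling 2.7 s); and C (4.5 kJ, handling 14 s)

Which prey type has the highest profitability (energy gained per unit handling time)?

In descending order of E/h:
H: 8.8/1.4 = 6.29 kJ/s
F: 3.8/2.7 = 1.41 kJ/s
G: 4.2/7.9 = 0.532 kJ/s
D: 5.1/14 = 0.364 kJ/s
C: 4.5/14 = 0.321 kJ/s

H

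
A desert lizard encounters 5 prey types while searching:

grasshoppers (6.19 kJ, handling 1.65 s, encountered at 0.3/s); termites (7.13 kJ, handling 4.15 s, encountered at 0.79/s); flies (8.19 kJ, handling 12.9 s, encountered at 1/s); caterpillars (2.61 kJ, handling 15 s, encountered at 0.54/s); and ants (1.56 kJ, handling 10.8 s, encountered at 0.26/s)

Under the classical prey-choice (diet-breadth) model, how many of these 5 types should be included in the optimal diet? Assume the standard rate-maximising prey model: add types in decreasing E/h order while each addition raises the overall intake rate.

2

E/h in descending order: grasshoppers 3.75, termites 1.72, flies 0.635, caterpillars 0.174, ants 0.144 kJ/s. The optimal diet is the largest prefix of this list for which every included type satisfies E_i/h_i > R on the types above it.
Rate on top 1: 1.242. termites: 1.72 > 1.242 → include.
Rate on top 2: 1.569. flies: 0.635 < 1.569 → exclude; stop.
Optimal diet: grasshoppers, termites — 2 of 5 types.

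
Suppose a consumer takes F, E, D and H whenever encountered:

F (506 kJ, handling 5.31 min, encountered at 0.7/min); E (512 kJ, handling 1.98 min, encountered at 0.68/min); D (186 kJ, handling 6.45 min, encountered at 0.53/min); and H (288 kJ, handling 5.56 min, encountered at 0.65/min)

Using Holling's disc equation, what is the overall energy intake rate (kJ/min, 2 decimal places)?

75.45 kJ/min

R = Σλ_iE_i / (1 + Σλ_ih_i)
Numerator: 0.7×506 + 0.68×512 + 0.53×186 + 0.65×288 = 988.1
Denominator: 1 + 0.7×5.31 + 0.68×1.98 + 0.53×6.45 + 0.65×5.56 = 13.1
R = 988.1/13.1 = 75.45 kJ/min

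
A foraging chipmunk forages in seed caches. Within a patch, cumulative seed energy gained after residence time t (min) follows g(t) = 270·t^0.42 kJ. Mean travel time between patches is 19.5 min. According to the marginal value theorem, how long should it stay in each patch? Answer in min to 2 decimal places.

14.12 min

By the marginal value theorem, leave when the instantaneous gain rate g'(t) equals the habitat-wide average g(t)/(T + t).
g'(t) = 0.42·270·t^-0.58. Setting 0.42·270·t^-0.58 = 270·t^0.42/(19.5+t) gives 0.42(19.5+t) = t, so 0.58·t = 0.42×19.5.
t* = 0.42×19.5/0.58 = 14.12 min.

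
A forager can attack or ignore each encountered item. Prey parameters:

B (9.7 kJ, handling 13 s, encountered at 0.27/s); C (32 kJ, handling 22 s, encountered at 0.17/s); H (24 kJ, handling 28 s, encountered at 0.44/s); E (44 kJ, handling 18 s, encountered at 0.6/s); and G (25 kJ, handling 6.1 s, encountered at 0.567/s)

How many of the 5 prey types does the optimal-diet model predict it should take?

E/h in descending order: G 4.1, E 2.44, C 1.45, H 0.857, B 0.746 kJ/s. The optimal diet is the largest prefix of this list for which every included type satisfies E_i/h_i > R on the types above it.
Rate on top 1: 3.179. E: 2.44 < 3.179 → exclude; stop.
Optimal diet: G — 1 of 5 types.

1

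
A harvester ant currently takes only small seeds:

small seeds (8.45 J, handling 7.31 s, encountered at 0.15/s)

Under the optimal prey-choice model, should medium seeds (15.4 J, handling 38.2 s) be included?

No

On small seeds alone, R = ΣλE/(1+Σλh) = 1.267/2.096 = 0.6046 J/s.
Profitability of medium seeds: 15.4/38.2 = 0.4031 J/s.
Since 0.4031 < R, time spent handling medium seeds is better spent searching.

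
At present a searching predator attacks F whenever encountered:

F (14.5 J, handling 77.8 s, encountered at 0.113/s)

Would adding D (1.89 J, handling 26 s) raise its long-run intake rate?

No

Current rate: (0.113×14.5)/(1 + 0.113×77.8) = 0.1673 J/s.
Profitability of D: 1.89/26 = 0.07269 J/s.
0.07269 < 0.1673, so adding D would lower the average — exclude it.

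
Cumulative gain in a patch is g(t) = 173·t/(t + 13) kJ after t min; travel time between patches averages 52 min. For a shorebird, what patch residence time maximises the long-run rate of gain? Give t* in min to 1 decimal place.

Maximise g(t)/(T+t): set derivative to zero → g'(t)(T+t) = g(t).
g'(t) = 173·13/(t + 13)². Setting 173·13/(t+13)² = 173t/[(t+13)(52+t)] gives 13(52+t) = t(t+13), so t² = 13×52 = 676.
t* = √676 = 26 min.

26.0 min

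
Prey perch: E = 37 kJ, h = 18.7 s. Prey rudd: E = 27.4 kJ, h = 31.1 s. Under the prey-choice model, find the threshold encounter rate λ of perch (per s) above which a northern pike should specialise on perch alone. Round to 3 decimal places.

At the threshold, the rate on perch alone equals the profitability of rudd: λ·37/(1 + λ·18.7) = 27.4/31.1 = 0.881.
Rearranging, λ(37 − 0.881×18.7) = 0.881, so λ = 0.881/20.52 = 0.04293 per s.

0.043 per s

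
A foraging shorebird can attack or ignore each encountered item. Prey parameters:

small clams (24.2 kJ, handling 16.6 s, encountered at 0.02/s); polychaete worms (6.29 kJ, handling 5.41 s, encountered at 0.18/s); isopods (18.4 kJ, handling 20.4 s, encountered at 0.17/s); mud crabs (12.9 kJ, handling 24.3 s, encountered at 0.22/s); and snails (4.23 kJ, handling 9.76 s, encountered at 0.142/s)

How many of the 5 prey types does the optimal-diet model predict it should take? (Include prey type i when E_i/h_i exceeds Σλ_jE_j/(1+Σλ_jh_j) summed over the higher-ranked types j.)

3

Rank by E/h (kJ/s): small clams 1.46, polychaete worms 1.16, isopods 0.902, mud crabs 0.531, snails 0.433. Include each in turn until the next type's E/h falls below the running intake rate.
Rate on top 1: 0.3634. polychaete worms: 1.16 > 0.3634 → include.
Rate on top 2: 0.7009. isopods: 0.902 > 0.7009 → include.
Rate on top 3: 0.8217. mud crabs: 0.531 < 0.8217 → exclude; stop.
Optimal diet: small clams, polychaete worms, isopods — 3 of 5 types.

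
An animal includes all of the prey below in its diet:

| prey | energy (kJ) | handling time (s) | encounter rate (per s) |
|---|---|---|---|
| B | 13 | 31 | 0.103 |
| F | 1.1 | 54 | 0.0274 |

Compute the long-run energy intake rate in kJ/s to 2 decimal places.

0.24 kJ/s

R = (0.103×13 + 0.0274×1.1) / (1 + 0.103×31 + 0.0274×54) = 1.369/5.673 = 0.2414 kJ/s.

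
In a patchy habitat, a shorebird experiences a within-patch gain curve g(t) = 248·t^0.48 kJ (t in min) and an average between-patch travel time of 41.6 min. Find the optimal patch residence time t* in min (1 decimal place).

Maximise g(t)/(T+t): set derivative to zero → g'(t)(T+t) = g(t).
g'(t) = 0.48·248·t^-0.52. Setting 0.48·248·t^-0.52 = 248·t^0.48/(41.6+t) gives 0.48(41.6+t) = t, so 0.52·t = 0.48×41.6.
t* = 0.48×41.6/0.52 = 38.4 min.

38.4 min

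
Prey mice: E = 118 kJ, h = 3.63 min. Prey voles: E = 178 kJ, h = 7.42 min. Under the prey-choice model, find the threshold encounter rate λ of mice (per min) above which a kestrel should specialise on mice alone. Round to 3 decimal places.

The zero-one rule: include voles iff E₂/h₂ > λE₁/(1+λh₁). Equality gives the switch point.
λE₁h₂ = E₂ + λE₂h₁ ⇒ λ = E₂/(E₁h₂ − E₂h₁) = 178/(875.6 − 646.1) = 0.7759 per min.

0.776 per min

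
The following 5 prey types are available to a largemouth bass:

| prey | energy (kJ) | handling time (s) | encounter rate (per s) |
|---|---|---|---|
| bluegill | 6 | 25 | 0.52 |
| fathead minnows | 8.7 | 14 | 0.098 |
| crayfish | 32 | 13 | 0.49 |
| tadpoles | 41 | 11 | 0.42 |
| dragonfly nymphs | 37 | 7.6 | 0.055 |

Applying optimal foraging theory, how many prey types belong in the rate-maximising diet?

E/h in descending order: dragonfly nymphs 4.87, tadpoles 3.73, crayfish 2.46, fathead minnows 0.621, bluegill 0.24 kJ/s. The optimal diet is the largest prefix of this list for which every included type satisfies E_i/h_i > R on the types above it.
Rate on top 1: 1.435. tadpoles: 3.73 > 1.435 → include.
Rate on top 2: 3.189. crayfish: 2.46 < 3.189 → exclude; stop.
Optimal diet: dragonfly nymphs, tadpoles — 2 of 5 types.

2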